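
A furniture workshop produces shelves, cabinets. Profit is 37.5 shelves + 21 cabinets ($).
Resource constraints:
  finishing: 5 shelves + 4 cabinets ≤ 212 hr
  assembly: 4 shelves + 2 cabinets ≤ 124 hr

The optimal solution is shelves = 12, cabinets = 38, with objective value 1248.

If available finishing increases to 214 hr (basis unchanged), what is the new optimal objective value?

At the optimum: finishing uses 212 of 212 (binding); assembly uses 124 of 124 (binding).
The binding rows give the dual system: 5·y_finishing + 4·y_assembly = 37.5 and 4·y_finishing + 2·y_assembly = 21.
→ y_finishing = 1.5 and y_assembly = 7.5.
Δz = y_finishing·Δb = 1.5 × (2) = 3, so new z* = 1248 + 3 = 1251.

1251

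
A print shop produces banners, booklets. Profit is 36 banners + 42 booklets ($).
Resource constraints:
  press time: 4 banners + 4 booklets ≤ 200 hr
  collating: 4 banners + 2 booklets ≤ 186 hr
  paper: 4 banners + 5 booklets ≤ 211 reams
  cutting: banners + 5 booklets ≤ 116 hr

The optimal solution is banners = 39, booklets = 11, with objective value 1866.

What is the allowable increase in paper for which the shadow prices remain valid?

Binding constraints: press time, paper. The basis is B = [[4,4],[4,5]] with det 4.
Per unit increase in paper, x* moves by d = (-1, 1).
The basis stays optimal until cutting becomes binding; allowable increase = 5.5 reams.

5.5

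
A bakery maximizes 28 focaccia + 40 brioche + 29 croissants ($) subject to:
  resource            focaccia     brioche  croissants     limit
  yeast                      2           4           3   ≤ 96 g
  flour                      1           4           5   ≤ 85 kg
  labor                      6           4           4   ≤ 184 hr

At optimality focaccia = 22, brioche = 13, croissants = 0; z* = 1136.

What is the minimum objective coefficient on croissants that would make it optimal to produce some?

At the optimum: yeast uses 96 of 96 (binding); flour uses 74 of 85 (slack = 11); labor uses 184 of 184 (binding).
By complementary slackness, y = 0 for the non-binding constraint.
Dual feasibility on the basic columns requires 2·y_yeast + 6·y_labor = 28, 4·y_yeast + 4·y_labor = 40.
This yields shadow prices y_yeast = 8, y_labor = 2.
croissants enters the basis when its profit ≥ yᵀa₃ = 8·3 + 2·4 = 32.

32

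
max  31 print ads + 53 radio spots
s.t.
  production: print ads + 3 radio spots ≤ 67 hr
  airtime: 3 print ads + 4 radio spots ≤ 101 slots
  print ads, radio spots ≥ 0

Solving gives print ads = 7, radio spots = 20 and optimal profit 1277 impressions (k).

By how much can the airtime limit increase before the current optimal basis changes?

Binding constraints: production, airtime. The basis is B = [[1,3],[3,4]] with det -5.
Per unit increase in airtime, x* moves by d = (0.6, -0.2).
The basis stays optimal until radio spots reaches 0; allowable increase = 100 slots.

100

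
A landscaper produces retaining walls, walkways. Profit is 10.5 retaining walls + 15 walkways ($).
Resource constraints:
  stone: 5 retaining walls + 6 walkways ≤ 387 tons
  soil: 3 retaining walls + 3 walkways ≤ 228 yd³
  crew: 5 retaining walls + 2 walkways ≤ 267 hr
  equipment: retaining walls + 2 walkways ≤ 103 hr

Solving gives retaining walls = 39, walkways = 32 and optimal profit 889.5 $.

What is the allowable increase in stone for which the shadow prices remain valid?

4

Binding constraints: stone, equipment. The basis is B = [[5,6],[1,2]] with det 4.
Per unit increase in stone, x* moves by d = (0.5, -0.25).
The basis stays optimal until crew becomes binding; allowable increase = 4 tons.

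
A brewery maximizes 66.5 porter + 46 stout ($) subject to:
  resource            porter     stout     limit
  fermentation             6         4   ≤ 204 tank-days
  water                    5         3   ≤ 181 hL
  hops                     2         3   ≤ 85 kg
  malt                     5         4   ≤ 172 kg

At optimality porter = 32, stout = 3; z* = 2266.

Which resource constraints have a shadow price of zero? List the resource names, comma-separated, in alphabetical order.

fermentation: 204/204 (binding)
water: 169/181 (slack 12)
hops: 73/85 (slack 12)
malt: 172/172 (binding)
By complementary slackness, a constraint with positive slack has shadow price 0 → hops, water.

hops, water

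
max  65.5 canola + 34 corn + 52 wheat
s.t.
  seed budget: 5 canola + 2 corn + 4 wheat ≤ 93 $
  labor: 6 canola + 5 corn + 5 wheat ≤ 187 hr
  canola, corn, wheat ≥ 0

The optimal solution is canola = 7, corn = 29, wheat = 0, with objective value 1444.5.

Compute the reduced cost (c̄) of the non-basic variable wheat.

-1

Both seed budget and labor are binding at x*.
From A_Bᵀ y = c: 5·y_seed budget + 6·y_labor = 65.5; 2·y_seed budget + 5·y_labor = 34.
Solving: y_seed budget = 9.5, y_labor = 3.
Reduced cost of wheat: c₃ − yᵀa₃ = 52 − (9.5·4 + 3·5) = 52 − 53 = -1.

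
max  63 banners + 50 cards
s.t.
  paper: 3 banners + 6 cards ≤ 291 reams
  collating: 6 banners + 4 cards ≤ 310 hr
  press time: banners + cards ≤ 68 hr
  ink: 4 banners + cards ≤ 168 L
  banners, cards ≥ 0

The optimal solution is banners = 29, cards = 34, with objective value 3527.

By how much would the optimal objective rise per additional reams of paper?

Binding: paper and collating. Non-binding: press time (5 unused), ink (18 unused).
Since press time, ink are not tight, their duals are 0.
The binding rows give the dual system: 3·y_paper + 6·y_collating = 63 and 6·y_paper + 4·y_collating = 50.
→ y_paper = 2 and y_collating = 9.5.
Shadow price of paper = 2.

2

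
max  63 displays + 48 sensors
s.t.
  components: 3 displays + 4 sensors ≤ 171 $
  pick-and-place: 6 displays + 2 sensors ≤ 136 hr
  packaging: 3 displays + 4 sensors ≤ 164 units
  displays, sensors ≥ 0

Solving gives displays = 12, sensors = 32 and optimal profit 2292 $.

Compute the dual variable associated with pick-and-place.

Check each constraint at x*: components 164/171 (slack 7); pick-and-place 136/136 (tight); packaging 164/164 (tight).
Slack constraints have shadow price 0 (complementary slackness).
From A_Bᵀ y = c: 6·y_pick-and-place + 3·y_packaging = 63; 2·y_pick-and-place + 4·y_packaging = 48.
→ y_pick-and-place = 6 and y_packaging = 9.
Shadow price of pick-and-place = 6.

6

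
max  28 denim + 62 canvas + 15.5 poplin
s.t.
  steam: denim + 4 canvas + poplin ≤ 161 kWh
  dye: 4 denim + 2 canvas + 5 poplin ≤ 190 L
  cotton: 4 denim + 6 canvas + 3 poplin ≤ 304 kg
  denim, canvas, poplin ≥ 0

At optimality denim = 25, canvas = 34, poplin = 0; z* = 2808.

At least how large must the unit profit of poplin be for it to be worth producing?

23

Check each constraint at x*: steam 161/161 (tight); dye 168/190 (slack 22); cotton 304/304 (tight).
Since dye is not tight, its dual is 0.
Dual feasibility on the basic columns requires 1·y_steam + 4·y_cotton = 28, 4·y_steam + 6·y_cotton = 62.
Solving: y_steam = 8, y_cotton = 5.
poplin enters the basis when its profit ≥ yᵀa₃ = 8·1 + 5·3 = 23.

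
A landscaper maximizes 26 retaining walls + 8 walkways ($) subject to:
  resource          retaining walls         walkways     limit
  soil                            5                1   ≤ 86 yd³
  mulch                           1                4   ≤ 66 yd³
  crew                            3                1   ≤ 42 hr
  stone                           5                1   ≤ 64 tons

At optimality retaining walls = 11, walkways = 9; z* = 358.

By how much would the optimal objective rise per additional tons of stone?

1

Check each constraint at x*: soil 64/86 (slack 22); mulch 47/66 (slack 19); crew 42/42 (tight); stone 64/64 (tight).
Slack constraints have shadow price 0 (complementary slackness).
Dual feasibility on the basic columns requires 3·y_crew + 5·y_stone = 26, 1·y_crew + 1·y_stone = 8.
This yields shadow prices y_crew = 7, y_stone = 1.
Shadow price of stone = 1.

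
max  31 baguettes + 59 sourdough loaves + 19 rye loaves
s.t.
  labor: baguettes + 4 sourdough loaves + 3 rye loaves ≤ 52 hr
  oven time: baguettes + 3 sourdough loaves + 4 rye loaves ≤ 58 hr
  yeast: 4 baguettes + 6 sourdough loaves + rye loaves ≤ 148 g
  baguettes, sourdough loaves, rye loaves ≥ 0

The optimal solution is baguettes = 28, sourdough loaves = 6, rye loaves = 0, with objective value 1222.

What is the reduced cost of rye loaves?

At the optimum: labor uses 52 of 52 (binding); oven time uses 46 of 58 (slack = 12); yeast uses 148 of 148 (binding).
Slack constraints have shadow price 0 (complementary slackness).
The binding rows give the dual system: 1·y_labor + 4·y_yeast = 31 and 4·y_labor + 6·y_yeast = 59.
Solving: y_labor = 5, y_yeast = 6.5.
Reduced cost of rye loaves: c₃ − yᵀa₃ = 19 − (5·3 + 6.5·1) = 19 − 21.5 = -2.5.

-2.5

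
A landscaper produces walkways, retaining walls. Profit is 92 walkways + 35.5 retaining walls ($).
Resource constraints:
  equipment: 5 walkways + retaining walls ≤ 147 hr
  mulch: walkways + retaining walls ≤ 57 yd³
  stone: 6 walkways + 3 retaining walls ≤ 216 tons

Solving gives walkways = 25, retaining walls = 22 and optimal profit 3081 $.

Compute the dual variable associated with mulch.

Check each constraint at x*: equipment 147/147 (tight); mulch 47/57 (slack 10); stone 216/216 (tight).
Since mulch is not tight, its dual is 0.
From A_Bᵀ y = c: 5·y_equipment + 6·y_stone = 92; 1·y_equipment + 3·y_stone = 35.5.
This yields shadow prices y_equipment = 7, y_stone = 9.5.
Shadow price of mulch = 0.

0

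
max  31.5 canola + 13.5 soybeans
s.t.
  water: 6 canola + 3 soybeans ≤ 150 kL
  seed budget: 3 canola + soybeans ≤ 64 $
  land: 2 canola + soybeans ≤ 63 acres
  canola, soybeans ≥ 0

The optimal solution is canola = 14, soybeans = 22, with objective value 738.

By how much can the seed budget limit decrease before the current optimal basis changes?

Binding constraints: water, seed budget. The basis is B = [[6,3],[3,1]] with det -3.
Per unit decrease in seed budget, x* moves by d = (-1, 2).
The basis stays optimal until canola reaches 0; allowable decrease = 14 $.

14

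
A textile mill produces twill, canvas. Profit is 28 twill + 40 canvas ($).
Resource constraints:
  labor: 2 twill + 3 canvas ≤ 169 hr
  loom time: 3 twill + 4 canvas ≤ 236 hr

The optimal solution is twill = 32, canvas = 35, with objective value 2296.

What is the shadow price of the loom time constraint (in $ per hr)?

At the optimum: labor uses 169 of 169 (binding); loom time uses 236 of 236 (binding).
The binding rows give the dual system: 2·y_labor + 3·y_loom time = 28 and 3·y_labor + 4·y_loom time = 40.
This yields shadow prices y_labor = 8, y_loom time = 4.
Shadow price of loom time = 4.

4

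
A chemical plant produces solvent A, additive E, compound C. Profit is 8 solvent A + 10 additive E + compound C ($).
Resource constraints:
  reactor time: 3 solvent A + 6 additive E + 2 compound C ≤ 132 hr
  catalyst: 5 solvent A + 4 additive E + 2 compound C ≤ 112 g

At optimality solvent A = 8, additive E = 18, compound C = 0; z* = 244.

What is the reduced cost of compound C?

Check each constraint at x*: reactor time 132/132 (tight); catalyst 112/112 (tight).
The binding rows give the dual system: 3·y_reactor time + 5·y_catalyst = 8 and 6·y_reactor time + 4·y_catalyst = 10.
This yields shadow prices y_reactor time = 1, y_catalyst = 1.
Reduced cost of compound C: c₃ − yᵀa₃ = 1 − (1·2 + 1·2) = 1 − 4 = -3.

-3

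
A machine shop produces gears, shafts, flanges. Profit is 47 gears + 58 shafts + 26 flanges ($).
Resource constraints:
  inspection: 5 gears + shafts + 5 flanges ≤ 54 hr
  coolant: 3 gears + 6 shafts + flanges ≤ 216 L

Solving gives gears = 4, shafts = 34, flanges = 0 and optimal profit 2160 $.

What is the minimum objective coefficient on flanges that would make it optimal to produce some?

Check each constraint at x*: inspection 54/54 (tight); coolant 216/216 (tight).
From A_Bᵀ y = c: 5·y_inspection + 3·y_coolant = 47; 1·y_inspection + 6·y_coolant = 58.
→ y_inspection = 4 and y_coolant = 9.
flanges enters the basis when its profit ≥ yᵀa₃ = 4·5 + 9·1 = 29.

29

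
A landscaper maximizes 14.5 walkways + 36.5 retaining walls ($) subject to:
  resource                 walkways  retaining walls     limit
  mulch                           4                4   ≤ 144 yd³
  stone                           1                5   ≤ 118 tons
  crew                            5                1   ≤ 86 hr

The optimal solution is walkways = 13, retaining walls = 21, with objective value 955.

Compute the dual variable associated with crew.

Binding: stone and crew. Non-binding: mulch (8 unused).
Slack constraints have shadow price 0 (complementary slackness).
The binding rows give the dual system: 1·y_stone + 5·y_crew = 14.5 and 5·y_stone + 1·y_crew = 36.5.
Solving: y_stone = 7, y_crew = 1.5.
Shadow price of crew = 1.5.

1.5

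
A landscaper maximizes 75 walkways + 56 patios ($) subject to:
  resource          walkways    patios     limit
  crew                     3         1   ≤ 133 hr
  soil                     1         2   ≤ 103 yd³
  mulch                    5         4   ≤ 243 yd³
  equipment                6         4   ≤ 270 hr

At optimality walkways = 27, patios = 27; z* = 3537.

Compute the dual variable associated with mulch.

Check each constraint at x*: crew 108/133 (slack 25); soil 81/103 (slack 22); mulch 243/243 (tight); equipment 270/270 (tight).
Since crew, soil are not tight, their duals are 0.
The binding rows give the dual system: 5·y_mulch + 6·y_equipment = 75 and 4·y_mulch + 4·y_equipment = 56.
Solving: y_mulch = 9, y_equipment = 5.
Shadow price of mulch = 9.

9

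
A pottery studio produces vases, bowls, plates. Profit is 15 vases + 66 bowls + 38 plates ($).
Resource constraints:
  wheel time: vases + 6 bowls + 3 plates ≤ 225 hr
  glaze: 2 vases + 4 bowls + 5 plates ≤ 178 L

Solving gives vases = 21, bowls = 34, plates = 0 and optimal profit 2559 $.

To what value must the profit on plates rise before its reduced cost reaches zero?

42

Both wheel time and glaze are binding at x*.
The binding rows give the dual system: 1·y_wheel time + 2·y_glaze = 15 and 6·y_wheel time + 4·y_glaze = 66.
→ y_wheel time = 9 and y_glaze = 3.
plates enters the basis when its profit ≥ yᵀa₃ = 9·3 + 3·5 = 42.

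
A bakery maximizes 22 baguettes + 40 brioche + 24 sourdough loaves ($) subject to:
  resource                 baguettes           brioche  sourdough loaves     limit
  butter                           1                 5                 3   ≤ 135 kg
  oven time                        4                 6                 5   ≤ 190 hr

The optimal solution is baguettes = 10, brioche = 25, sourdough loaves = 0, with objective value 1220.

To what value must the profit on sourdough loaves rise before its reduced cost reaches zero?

Both butter and oven time are binding at x*.
Dual feasibility on the basic columns requires 1·y_butter + 4·y_oven time = 22, 5·y_butter + 6·y_oven time = 40.
→ y_butter = 2 and y_oven time = 5.
sourdough loaves enters the basis when its profit ≥ yᵀa₃ = 2·3 + 5·5 = 31.

31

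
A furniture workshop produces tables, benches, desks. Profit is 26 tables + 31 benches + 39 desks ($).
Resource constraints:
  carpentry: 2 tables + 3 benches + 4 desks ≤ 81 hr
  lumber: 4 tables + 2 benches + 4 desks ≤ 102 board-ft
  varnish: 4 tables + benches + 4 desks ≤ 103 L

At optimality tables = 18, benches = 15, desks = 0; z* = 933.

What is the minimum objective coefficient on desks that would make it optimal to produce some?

44

Check each constraint at x*: carpentry 81/81 (tight); lumber 102/102 (tight); varnish 87/103 (slack 16).
Slack constraints have shadow price 0 (complementary slackness).
Dual feasibility on the basic columns requires 2·y_carpentry + 4·y_lumber = 26, 3·y_carpentry + 2·y_lumber = 31.
→ y_carpentry = 9 and y_lumber = 2.
desks enters the basis when its profit ≥ yᵀa₃ = 9·4 + 2·4 = 44.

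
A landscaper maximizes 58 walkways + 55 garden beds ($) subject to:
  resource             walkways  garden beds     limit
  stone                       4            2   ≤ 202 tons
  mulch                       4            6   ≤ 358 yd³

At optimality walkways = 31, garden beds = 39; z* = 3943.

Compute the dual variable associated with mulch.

6.5

At the optimum: stone uses 202 of 202 (binding); mulch uses 358 of 358 (binding).
Dual feasibility on the basic columns requires 4·y_stone + 4·y_mulch = 58, 2·y_stone + 6·y_mulch = 55.
Solving: y_stone = 8, y_mulch = 6.5.
Shadow price of mulch = 6.5.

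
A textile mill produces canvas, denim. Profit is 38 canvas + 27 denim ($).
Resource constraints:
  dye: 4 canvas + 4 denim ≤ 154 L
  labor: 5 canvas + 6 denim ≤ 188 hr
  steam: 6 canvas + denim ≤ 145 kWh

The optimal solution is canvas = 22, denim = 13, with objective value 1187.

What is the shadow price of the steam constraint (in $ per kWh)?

3

At the optimum: dye uses 140 of 154 (slack = 14); labor uses 188 of 188 (binding); steam uses 145 of 145 (binding).
Since dye is not tight, its dual is 0.
From A_Bᵀ y = c: 5·y_labor + 6·y_steam = 38; 6·y_labor + 1·y_steam = 27.
This yields shadow prices y_labor = 4, y_steam = 3.
Shadow price of steam = 3.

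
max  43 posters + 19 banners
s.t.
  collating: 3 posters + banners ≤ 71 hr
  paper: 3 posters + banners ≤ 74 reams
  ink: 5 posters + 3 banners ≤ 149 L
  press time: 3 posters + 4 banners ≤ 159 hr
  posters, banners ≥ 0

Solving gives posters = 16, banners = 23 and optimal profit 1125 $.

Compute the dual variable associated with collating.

Check each constraint at x*: collating 71/71 (tight); paper 71/74 (slack 3); ink 149/149 (tight); press time 140/159 (slack 19).
Slack constraints have shadow price 0 (complementary slackness).
From A_Bᵀ y = c: 3·y_collating + 5·y_ink = 43; 1·y_collating + 3·y_ink = 19.
This yields shadow prices y_collating = 8.5, y_ink = 3.5.
Shadow price of collating = 8.5.

8.5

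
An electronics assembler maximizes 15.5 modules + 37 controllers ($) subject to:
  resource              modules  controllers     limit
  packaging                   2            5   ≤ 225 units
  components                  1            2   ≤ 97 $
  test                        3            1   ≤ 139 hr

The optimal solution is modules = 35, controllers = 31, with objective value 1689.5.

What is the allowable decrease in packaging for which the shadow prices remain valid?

0.6

Binding constraints: packaging, components. The basis is B = [[2,5],[1,2]] with det -1.
Per unit decrease in packaging, x* moves by d = (2, -1).
The basis stays optimal until test becomes binding; allowable decrease = 0.6 units.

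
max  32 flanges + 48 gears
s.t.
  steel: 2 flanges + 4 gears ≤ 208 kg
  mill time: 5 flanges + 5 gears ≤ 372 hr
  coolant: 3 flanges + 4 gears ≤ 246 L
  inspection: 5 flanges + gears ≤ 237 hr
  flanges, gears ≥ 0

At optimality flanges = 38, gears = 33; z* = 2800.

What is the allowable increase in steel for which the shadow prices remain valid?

Binding constraints: steel, coolant. The basis is B = [[2,4],[3,4]] with det -4.
Per unit increase in steel, x* moves by d = (-1, 0.75).
The basis stays optimal until flanges reaches 0; allowable increase = 38 kg.

38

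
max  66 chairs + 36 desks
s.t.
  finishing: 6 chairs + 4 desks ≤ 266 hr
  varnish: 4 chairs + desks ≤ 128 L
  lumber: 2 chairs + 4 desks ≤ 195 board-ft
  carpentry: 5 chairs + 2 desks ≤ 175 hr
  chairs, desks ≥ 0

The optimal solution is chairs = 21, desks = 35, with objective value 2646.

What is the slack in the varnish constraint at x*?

varnish used = 4·21 + 1·35 = 119; slack = 128 − 119 = 9.

9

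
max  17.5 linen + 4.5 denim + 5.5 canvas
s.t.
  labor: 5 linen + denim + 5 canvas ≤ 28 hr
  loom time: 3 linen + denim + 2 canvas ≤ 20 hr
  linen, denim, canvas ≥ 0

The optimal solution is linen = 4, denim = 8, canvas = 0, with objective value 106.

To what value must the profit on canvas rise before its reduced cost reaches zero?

15

Both labor and loom time are binding at x*.
Dual feasibility on the basic columns requires 5·y_labor + 3·y_loom time = 17.5, 1·y_labor + 1·y_loom time = 4.5.
→ y_labor = 2 and y_loom time = 2.5.
canvas enters the basis when its profit ≥ yᵀa₃ = 2·5 + 2.5·2 = 15.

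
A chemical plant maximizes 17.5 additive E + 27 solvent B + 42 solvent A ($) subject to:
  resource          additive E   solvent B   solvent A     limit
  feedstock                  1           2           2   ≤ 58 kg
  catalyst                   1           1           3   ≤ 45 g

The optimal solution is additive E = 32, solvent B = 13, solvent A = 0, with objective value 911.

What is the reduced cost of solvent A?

At the optimum: feedstock uses 58 of 58 (binding); catalyst uses 45 of 45 (binding).
Dual feasibility on the basic columns requires 1·y_feedstock + 1·y_catalyst = 17.5, 2·y_feedstock + 1·y_catalyst = 27.
This yields shadow prices y_feedstock = 9.5, y_catalyst = 8.
Reduced cost of solvent A: c₃ − yᵀa₃ = 42 − (9.5·2 + 8·3) = 42 − 43 = -1.

-1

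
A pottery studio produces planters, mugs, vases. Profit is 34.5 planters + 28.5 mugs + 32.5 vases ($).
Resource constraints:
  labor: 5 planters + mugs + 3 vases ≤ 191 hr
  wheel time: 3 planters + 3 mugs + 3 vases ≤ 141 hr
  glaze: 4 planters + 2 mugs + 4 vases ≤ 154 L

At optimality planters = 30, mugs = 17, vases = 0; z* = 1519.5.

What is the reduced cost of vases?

-2

At the optimum: labor uses 167 of 191 (slack = 24); wheel time uses 141 of 141 (binding); glaze uses 154 of 154 (binding).
Since labor is not tight, its dual is 0.
Dual feasibility on the basic columns requires 3·y_wheel time + 4·y_glaze = 34.5, 3·y_wheel time + 2·y_glaze = 28.5.
This yields shadow prices y_wheel time = 7.5, y_glaze = 3.
Reduced cost of vases: c₃ − yᵀa₃ = 32.5 − (7.5·3 + 3·4) = 32.5 − 34.5 = -2.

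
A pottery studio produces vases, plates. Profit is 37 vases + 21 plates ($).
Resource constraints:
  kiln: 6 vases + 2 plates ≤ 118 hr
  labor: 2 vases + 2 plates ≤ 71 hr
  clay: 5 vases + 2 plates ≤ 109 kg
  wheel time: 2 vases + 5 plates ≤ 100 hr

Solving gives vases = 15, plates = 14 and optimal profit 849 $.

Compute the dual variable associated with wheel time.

Check each constraint at x*: kiln 118/118 (tight); labor 58/71 (slack 13); clay 103/109 (slack 6); wheel time 100/100 (tight).
Since labor, clay are not tight, their duals are 0.
The binding rows give the dual system: 6·y_kiln + 2·y_wheel time = 37 and 2·y_kiln + 5·y_wheel time = 21.
→ y_kiln = 5.5 and y_wheel time = 2.
Shadow price of wheel time = 2.

2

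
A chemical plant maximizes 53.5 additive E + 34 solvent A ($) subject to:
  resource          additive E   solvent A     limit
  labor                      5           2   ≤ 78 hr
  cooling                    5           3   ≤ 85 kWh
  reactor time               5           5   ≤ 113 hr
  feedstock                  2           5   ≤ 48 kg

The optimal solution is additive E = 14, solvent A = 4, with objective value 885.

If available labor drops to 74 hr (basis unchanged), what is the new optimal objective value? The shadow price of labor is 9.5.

847

Δb = -4, so new z* = 885 + (9.5)·(-4) = 885 − 38 = 847.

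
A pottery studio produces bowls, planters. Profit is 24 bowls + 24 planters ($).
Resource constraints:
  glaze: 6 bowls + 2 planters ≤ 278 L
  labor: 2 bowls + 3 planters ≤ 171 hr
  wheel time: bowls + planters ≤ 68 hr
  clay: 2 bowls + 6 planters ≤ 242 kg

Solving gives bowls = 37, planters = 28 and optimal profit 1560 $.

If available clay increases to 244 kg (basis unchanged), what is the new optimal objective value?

Check each constraint at x*: glaze 278/278 (tight); labor 158/171 (slack 13); wheel time 65/68 (slack 3); clay 242/242 (tight).
Slack constraints have shadow price 0 (complementary slackness).
From A_Bᵀ y = c: 6·y_glaze + 2·y_clay = 24; 2·y_glaze + 6·y_clay = 24.
This yields shadow prices y_glaze = 3, y_clay = 3.
Δz = y_clay·Δb = 3 × (2) = 6, so new z* = 1560 + 6 = 1566.

1566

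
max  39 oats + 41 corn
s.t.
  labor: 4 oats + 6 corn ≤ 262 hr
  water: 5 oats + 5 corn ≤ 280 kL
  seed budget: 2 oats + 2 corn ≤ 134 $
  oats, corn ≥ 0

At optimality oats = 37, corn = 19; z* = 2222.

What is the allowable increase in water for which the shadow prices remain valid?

47.5

Binding constraints: labor, water. The basis is B = [[4,6],[5,5]] with det -10.
Per unit increase in water, x* moves by d = (0.6, -0.4).
The basis stays optimal until corn reaches 0; allowable increase = 47.5 kL.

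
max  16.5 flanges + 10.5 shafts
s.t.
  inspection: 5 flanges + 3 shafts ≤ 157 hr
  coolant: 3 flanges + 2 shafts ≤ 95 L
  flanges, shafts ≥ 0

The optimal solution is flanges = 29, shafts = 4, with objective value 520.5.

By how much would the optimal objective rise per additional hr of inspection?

Check each constraint at x*: inspection 157/157 (tight); coolant 95/95 (tight).
From A_Bᵀ y = c: 5·y_inspection + 3·y_coolant = 16.5; 3·y_inspection + 2·y_coolant = 10.5.
This yields shadow prices y_inspection = 1.5, y_coolant = 3.
Shadow price of inspection = 1.5.

1.5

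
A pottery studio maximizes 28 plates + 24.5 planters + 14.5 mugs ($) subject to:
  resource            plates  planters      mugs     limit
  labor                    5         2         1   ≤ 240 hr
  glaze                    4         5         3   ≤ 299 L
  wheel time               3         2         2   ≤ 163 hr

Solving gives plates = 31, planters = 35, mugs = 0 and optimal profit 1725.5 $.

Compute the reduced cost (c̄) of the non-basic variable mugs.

Binding: glaze and wheel time. Non-binding: labor (15 unused).
Slack constraints have shadow price 0 (complementary slackness).
Dual feasibility on the basic columns requires 4·y_glaze + 3·y_wheel time = 28, 5·y_glaze + 2·y_wheel time = 24.5.
This yields shadow prices y_glaze = 2.5, y_wheel time = 6.
Reduced cost of mugs: c₃ − yᵀa₃ = 14.5 − (2.5·3 + 6·2) = 14.5 − 19.5 = -5.

-5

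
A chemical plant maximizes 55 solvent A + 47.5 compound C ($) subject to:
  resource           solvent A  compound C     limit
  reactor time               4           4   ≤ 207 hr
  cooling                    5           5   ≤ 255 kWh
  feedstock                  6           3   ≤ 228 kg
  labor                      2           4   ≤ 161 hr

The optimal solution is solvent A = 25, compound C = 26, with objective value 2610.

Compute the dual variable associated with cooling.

Check each constraint at x*: reactor time 204/207 (slack 3); cooling 255/255 (tight); feedstock 228/228 (tight); labor 154/161 (slack 7).
Since reactor time, labor are not tight, their duals are 0.
Dual feasibility on the basic columns requires 5·y_cooling + 6·y_feedstock = 55, 5·y_cooling + 3·y_feedstock = 47.5.
Solving: y_cooling = 8, y_feedstock = 2.5.
Shadow price of cooling = 8.

8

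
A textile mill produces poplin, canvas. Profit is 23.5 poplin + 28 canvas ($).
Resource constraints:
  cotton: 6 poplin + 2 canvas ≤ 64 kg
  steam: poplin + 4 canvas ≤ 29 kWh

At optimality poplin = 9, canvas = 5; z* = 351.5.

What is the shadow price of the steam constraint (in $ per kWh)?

At the optimum: cotton uses 64 of 64 (binding); steam uses 29 of 29 (binding).
The binding rows give the dual system: 6·y_cotton + 1·y_steam = 23.5 and 2·y_cotton + 4·y_steam = 28.
This yields shadow prices y_cotton = 3, y_steam = 5.5.
Shadow price of steam = 5.5.

5.5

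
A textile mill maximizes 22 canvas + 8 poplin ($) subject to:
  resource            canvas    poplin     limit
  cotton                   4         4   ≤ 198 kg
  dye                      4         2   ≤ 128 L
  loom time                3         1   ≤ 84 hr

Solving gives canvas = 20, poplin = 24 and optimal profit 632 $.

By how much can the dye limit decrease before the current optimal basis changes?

16

Binding constraints: dye, loom time. The basis is B = [[4,2],[3,1]] with det -2.
Per unit decrease in dye, x* moves by d = (0.5, -1.5).
The basis stays optimal until poplin reaches 0; allowable decrease = 16 L.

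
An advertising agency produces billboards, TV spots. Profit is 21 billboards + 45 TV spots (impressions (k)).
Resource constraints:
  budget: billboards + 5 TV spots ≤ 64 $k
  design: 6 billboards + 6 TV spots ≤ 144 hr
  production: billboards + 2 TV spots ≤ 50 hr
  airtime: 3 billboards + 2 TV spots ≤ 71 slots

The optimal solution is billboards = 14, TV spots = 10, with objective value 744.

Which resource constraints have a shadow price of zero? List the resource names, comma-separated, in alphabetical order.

airtime, production

budget: 64/64 (binding)
design: 144/144 (binding)
production: 34/50 (slack 16)
airtime: 62/71 (slack 9)
By complementary slackness, a constraint with positive slack has shadow price 0 → airtime, production.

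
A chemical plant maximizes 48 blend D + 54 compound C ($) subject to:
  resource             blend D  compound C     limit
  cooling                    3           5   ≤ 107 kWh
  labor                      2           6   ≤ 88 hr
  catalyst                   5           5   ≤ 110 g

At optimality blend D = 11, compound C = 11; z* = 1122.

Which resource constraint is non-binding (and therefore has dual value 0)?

cooling

cooling: 88/107 (slack 19)
labor: 88/88 (binding)
catalyst: 110/110 (binding)
By complementary slackness, a constraint with positive slack has shadow price 0 → cooling.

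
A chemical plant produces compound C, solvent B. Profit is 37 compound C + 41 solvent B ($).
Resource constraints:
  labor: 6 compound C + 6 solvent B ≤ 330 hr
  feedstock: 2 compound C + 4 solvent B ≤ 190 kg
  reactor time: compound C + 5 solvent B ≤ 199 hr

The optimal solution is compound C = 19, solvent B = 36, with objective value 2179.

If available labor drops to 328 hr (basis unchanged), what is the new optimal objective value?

2167

Binding: labor and reactor time. Non-binding: feedstock (8 unused).
Since feedstock is not tight, its dual is 0.
From A_Bᵀ y = c: 6·y_labor + 1·y_reactor time = 37; 6·y_labor + 5·y_reactor time = 41.
→ y_labor = 6 and y_reactor time = 1.
Δz = y_labor·Δb = 6 × (-2) = -12, so new z* = 2179 − 12 = 2167.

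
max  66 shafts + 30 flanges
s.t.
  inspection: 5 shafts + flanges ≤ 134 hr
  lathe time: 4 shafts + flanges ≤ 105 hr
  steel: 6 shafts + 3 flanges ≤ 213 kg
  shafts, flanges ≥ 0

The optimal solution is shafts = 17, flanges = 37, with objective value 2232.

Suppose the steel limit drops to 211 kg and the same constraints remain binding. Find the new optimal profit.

Binding: lathe time and steel. Non-binding: inspection (12 unused).
By complementary slackness, y = 0 for the non-binding constraint.
The binding rows give the dual system: 4·y_lathe time + 6·y_steel = 66 and 1·y_lathe time + 3·y_steel = 30.
Solving: y_lathe time = 3, y_steel = 9.
Δz = y_steel·Δb = 9 × (-2) = -18, so new z* = 2232 − 18 = 2214.

2214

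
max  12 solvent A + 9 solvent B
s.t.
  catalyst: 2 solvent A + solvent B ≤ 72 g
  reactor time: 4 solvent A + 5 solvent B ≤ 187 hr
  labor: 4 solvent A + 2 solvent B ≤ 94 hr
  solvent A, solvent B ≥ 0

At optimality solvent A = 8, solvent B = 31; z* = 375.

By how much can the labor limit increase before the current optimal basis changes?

50

Binding constraints: reactor time, labor. The basis is B = [[4,5],[4,2]] with det -12.
Per unit increase in labor, x* moves by d = (0.4167, -0.3333).
The basis stays optimal until catalyst becomes binding; allowable increase = 50 hr.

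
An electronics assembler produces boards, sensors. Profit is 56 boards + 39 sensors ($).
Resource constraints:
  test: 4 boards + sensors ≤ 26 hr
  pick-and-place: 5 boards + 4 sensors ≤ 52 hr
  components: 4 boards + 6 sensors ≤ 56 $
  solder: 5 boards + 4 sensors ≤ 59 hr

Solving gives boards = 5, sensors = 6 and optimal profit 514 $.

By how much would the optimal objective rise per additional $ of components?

Check each constraint at x*: test 26/26 (tight); pick-and-place 49/52 (slack 3); components 56/56 (tight); solder 49/59 (slack 10).
By complementary slackness, y = 0 for the non-binding constraints.
The binding rows give the dual system: 4·y_test + 4·y_components = 56 and 1·y_test + 6·y_components = 39.
This yields shadow prices y_test = 9, y_components = 5.
Shadow price of components = 5.

5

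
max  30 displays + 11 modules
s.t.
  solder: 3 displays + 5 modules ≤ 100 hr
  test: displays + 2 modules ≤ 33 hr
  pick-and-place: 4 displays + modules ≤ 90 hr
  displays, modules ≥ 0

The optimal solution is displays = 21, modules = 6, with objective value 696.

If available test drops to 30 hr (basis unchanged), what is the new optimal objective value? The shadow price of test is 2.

690

Δb = -3, so new z* = 696 + (2)·(-3) = 696 − 6 = 690.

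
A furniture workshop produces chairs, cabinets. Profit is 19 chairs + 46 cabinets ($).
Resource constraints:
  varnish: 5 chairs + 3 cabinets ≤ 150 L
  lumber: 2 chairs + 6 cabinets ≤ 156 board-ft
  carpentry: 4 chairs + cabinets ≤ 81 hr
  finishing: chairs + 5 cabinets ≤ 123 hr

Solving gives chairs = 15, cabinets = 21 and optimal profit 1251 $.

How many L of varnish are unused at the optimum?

varnish used = 5·15 + 3·21 = 138; slack = 150 − 138 = 12.

12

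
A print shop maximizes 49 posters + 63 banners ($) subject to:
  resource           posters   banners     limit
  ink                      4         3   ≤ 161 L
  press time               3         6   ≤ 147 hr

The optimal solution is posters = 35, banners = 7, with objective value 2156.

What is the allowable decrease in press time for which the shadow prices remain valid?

26.25

Binding constraints: ink, press time. The basis is B = [[4,3],[3,6]] with det 15.
Per unit decrease in press time, x* moves by d = (0.2, -0.2667).
The basis stays optimal until banners reaches 0; allowable decrease = 26.25 hr.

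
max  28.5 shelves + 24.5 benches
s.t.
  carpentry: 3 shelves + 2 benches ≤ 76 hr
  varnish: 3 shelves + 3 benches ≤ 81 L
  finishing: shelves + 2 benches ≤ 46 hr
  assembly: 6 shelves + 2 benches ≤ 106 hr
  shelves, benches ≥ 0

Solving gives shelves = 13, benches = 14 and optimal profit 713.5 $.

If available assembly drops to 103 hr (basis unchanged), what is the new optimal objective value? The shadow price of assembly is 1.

Δb = -3, so new z* = 713.5 + (1)·(-3) = 713.5 − 3 = 710.5.

710.5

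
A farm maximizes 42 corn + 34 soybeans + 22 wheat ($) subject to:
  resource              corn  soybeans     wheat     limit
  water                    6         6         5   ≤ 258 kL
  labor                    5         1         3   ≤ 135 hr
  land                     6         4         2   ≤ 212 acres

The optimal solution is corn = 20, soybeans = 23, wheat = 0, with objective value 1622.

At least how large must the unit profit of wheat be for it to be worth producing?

23

At the optimum: water uses 258 of 258 (binding); labor uses 123 of 135 (slack = 12); land uses 212 of 212 (binding).
Since labor is not tight, its dual is 0.
From A_Bᵀ y = c: 6·y_water + 6·y_land = 42; 6·y_water + 4·y_land = 34.
Solving: y_water = 3, y_land = 4.
wheat enters the basis when its profit ≥ yᵀa₃ = 3·5 + 4·2 = 23.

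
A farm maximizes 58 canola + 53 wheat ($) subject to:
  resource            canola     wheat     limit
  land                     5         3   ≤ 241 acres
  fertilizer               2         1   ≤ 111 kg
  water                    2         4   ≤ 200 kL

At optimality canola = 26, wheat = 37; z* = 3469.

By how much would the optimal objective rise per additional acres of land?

Binding: land and water. Non-binding: fertilizer (22 unused).
Since fertilizer is not tight, its dual is 0.
From A_Bᵀ y = c: 5·y_land + 2·y_water = 58; 3·y_land + 4·y_water = 53.
Solving: y_land = 9, y_water = 6.5.
Shadow price of land = 9.

9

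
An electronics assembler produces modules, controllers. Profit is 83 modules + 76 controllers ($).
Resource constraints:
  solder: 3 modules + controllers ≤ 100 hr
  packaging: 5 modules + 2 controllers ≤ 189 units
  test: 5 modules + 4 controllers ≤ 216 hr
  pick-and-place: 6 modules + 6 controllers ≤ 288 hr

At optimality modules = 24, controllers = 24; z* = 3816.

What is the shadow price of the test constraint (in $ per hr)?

Binding: test and pick-and-place. Non-binding: solder (4 unused), packaging (21 unused).
Slack constraints have shadow price 0 (complementary slackness).
The binding rows give the dual system: 5·y_test + 6·y_pick-and-place = 83 and 4·y_test + 6·y_pick-and-place = 76.
Solving: y_test = 7, y_pick-and-place = 8.
Shadow price of test = 7.

7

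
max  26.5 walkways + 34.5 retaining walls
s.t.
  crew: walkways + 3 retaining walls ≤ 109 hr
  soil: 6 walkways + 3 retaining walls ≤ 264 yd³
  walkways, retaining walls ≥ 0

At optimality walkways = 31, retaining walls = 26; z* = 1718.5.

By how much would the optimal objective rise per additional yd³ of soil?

At the optimum: crew uses 109 of 109 (binding); soil uses 264 of 264 (binding).
Dual feasibility on the basic columns requires 1·y_crew + 6·y_soil = 26.5, 3·y_crew + 3·y_soil = 34.5.
→ y_crew = 8.5 and y_soil = 3.
Shadow price of soil = 3.

3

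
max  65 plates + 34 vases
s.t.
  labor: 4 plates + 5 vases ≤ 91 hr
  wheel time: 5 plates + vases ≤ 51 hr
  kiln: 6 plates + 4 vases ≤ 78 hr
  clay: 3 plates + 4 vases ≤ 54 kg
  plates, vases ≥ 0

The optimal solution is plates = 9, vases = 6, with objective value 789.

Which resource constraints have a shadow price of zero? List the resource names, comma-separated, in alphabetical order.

labor: 66/91 (slack 25)
wheel time: 51/51 (binding)
kiln: 78/78 (binding)
clay: 51/54 (slack 3)
By complementary slackness, a constraint with positive slack has shadow price 0 → clay, labor.

clay, labor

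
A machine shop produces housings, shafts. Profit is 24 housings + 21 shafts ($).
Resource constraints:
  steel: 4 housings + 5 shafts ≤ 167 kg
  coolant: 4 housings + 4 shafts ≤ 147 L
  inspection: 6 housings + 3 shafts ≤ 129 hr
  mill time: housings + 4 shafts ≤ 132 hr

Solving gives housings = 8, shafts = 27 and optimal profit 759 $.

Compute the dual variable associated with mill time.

0

Binding: steel and inspection. Non-binding: coolant (7 unused), mill time (16 unused).
Slack constraints have shadow price 0 (complementary slackness).
Dual feasibility on the basic columns requires 4·y_steel + 6·y_inspection = 24, 5·y_steel + 3·y_inspection = 21.
Solving: y_steel = 3, y_inspection = 2.
Shadow price of mill time = 0.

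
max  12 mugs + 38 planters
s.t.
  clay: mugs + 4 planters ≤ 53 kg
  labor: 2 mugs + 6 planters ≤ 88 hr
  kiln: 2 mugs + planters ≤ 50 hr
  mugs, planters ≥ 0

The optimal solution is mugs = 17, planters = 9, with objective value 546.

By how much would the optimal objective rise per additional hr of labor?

Check each constraint at x*: clay 53/53 (tight); labor 88/88 (tight); kiln 43/50 (slack 7).
Since kiln is not tight, its dual is 0.
From A_Bᵀ y = c: 1·y_clay + 2·y_labor = 12; 4·y_clay + 6·y_labor = 38.
→ y_clay = 2 and y_labor = 5.
Shadow price of labor = 5.

5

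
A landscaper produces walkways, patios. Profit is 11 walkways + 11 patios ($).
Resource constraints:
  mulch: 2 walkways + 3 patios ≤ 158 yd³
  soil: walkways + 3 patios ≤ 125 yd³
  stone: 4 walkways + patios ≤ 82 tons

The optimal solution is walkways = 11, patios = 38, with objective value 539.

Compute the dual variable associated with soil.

3

Check each constraint at x*: mulch 136/158 (slack 22); soil 125/125 (tight); stone 82/82 (tight).
By complementary slackness, y = 0 for the non-binding constraint.
Dual feasibility on the basic columns requires 1·y_soil + 4·y_stone = 11, 3·y_soil + 1·y_stone = 11.
This yields shadow prices y_soil = 3, y_stone = 2.
Shadow price of soil = 3.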